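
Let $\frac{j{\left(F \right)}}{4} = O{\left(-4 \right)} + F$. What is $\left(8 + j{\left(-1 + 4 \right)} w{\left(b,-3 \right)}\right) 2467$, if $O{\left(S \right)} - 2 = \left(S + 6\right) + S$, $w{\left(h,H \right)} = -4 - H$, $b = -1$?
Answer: $-9868$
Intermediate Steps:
$O{\left(S \right)} = 8 + 2 S$ ($O{\left(S \right)} = 2 + \left(\left(S + 6\right) + S\right) = 2 + \left(\left(6 + S\right) + S\right) = 2 + \left(6 + 2 S\right) = 8 + 2 S$)
$j{\left(F \right)} = 4 F$ ($j{\left(F \right)} = 4 \left(\left(8 + 2 \left(-4\right)\right) + F\right) = 4 \left(\left(8 - 8\right) + F\right) = 4 \left(0 + F\right) = 4 F$)
$\left(8 + j{\left(-1 + 4 \right)} w{\left(b,-3 \right)}\right) 2467 = \left(8 + 4 \left(-1 + 4\right) \left(-4 - -3\right)\right) 2467 = \left(8 + 4 \cdot 3 \left(-4 + 3\right)\right) 2467 = \left(8 + 12 \left(-1\right)\right) 2467 = \left(8 - 12\right) 2467 = \left(-4\right) 2467 = -9868$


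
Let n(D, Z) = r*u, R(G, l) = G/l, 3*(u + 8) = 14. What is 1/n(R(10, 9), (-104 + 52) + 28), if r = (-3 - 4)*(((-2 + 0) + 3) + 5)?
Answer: 1/140 ≈ 0.0071429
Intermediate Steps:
u = -10/3 (u = -8 + (⅓)*14 = -8 + 14/3 = -10/3 ≈ -3.3333)
r = -42 (r = -7*((-2 + 3) + 5) = -7*(1 + 5) = -7*6 = -42)
n(D, Z) = 140 (n(D, Z) = -42*(-10/3) = 140)
1/n(R(10, 9), (-104 + 52) + 28) = 1/140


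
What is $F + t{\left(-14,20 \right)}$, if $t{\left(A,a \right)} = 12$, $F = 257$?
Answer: $269$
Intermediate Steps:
$F + t{\left(-14,20 \right)} = 257 + 12 = 269$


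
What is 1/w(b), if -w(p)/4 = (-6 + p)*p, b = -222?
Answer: -1/202464 ≈ -4.9392e-6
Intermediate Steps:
w(p) = -4*p*(-6 + p) (w(p) = -4*(-6 + p)*p = -4*p*(-6 + p))
1/w(b) = 1/(4*(-222)*(6 - 1*(-222))) = 1/(4*(-222)*(6 + 222)) = 1/(4*(-222)*228) = 1/(-202464) = -1/202464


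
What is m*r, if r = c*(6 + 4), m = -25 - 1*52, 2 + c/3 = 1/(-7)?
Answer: 4950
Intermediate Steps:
c = -45/7 (c = -6 + 3/(-7) = -6 + 3*(-⅐) = -6 - 3/7 = -45/7 ≈ -6.4286)
m = -77 (m = -25 - 52 = -77)
r = -450/7 (r = -45*(6 + 4)/7 = -45/7*10 = -450/7 ≈ -64.286)
m*r = -77*(-450/7) = 4950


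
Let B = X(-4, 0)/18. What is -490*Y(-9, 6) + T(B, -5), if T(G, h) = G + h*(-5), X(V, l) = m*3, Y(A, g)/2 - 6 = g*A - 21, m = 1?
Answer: 405871/6 ≈ 67645.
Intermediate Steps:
Y(A, g) = -30 + 2*A*g (Y(A, g) = 12 + 2*(g*A - 21) = 12 + 2*(A*g - 21) = 12 + 2*(-21 + A*g) = 12 + (-42 + 2*A*g) = -30 + 2*A*g)
X(V, l) = 3 (X(V, l) = 1*3 = 3)
B = ⅙ (B = 3/18 = 3*(1/18) = ⅙ ≈ 0.16667)
T(G, h) = G - 5*h
-490*Y(-9, 6) + T(B, -5) = -490*(-30 + 2*(-9)*6) + (⅙ - 5*(-5)) = -490*(-30 - 108) + (⅙ + 25) = -490*(-138) + 151/6 = 67620 + 151/6 = 405871/6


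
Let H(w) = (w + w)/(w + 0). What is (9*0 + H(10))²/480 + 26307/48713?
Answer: 3205553/5845560 ≈ 0.54837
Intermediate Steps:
H(w) = 2 (H(w) = (2*w)/w = 2)
(9*0 + H(10))²/480 + 26307/48713 = (9*0 + 2)²/480 + 26307/48713 = (0 + 2)²*(1/480) + 26307*(1/48713) = 2²*(1/480) + 26307/48713 = 4*(1/480) + 26307/48713 = 1/120 + 26307/48713 = 3205553/5845560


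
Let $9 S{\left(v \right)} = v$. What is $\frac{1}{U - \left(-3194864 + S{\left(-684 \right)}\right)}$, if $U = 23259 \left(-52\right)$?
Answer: $\frac{1}{1985472} \approx 5.0366 \cdot 10^{-7}$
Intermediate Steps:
$S{\left(v \right)} = \frac{v}{9}$
$U = -1209468$
$\frac{1}{U - \left(-3194864 + S{\left(-684 \right)}\right)} = \frac{1}{-1209468 + \left(3194864 - \frac{1}{9} \left(-684\right)\right)} = \frac{1}{-1209468 + \left(3194864 - -76\right)} = \frac{1}{-1209468 + \left(3194864 + 76\right)} = \frac{1}{-1209468 + 3194940} = \frac{1}{1985472}$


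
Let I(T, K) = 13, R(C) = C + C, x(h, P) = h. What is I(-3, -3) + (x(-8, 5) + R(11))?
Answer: 27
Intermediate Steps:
R(C) = 2*C
I(-3, -3) + (x(-8, 5) + R(11)) = 13 + (-8 + 2*11) = 13 + (-8 + 22) = 13 + 14 = 27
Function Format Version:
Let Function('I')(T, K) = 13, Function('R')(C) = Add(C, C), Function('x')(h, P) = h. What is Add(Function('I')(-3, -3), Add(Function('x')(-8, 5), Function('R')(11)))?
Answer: 27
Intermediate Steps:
Function('R')(C) = Mul(2, C)
Add(Function('I')(-3, -3), Add(Function('x')(-8, 5), Function('R')(11))) = Add(13, Add(-8, Mul(2, 11))) = Add(13, Add(-8, 22)) = Add(13, 14) = 27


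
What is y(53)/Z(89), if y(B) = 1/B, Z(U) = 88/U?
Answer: 89/4664 ≈ 0.019082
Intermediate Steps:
y(53)/Z(89) = 1/(53*((88/89))) = 1/(53*((88*(1/89)))) = 1/(53*(88/89)) = (1/53)*(89/88) = 89/4664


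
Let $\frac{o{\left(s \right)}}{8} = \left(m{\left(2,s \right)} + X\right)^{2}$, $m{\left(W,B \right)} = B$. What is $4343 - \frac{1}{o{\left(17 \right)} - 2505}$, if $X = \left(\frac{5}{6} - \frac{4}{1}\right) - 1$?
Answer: $\frac{46413650}{10687} \approx 4343.0$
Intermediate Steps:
$X = - \frac{25}{6}$ ($X = \left(5 \cdot \frac{1}{6} - 4\right) - 1 = \left(\frac{5}{6} - 4\right) - 1 = - \frac{19}{6} - 1 = - \frac{25}{6} \approx -4.1667$)
$o{\left(s \right)} = 8 \left(- \frac{25}{6} + s\right)^{2}$ ($o{\left(s \right)} = 8 \left(s - \frac{25}{6}\right)^{2} = 8 \left(- \frac{25}{6} + s\right)^{2}$)
$4343 - \frac{1}{o{\left(17 \right)} - 2505} = 4343 - \frac{1}{\frac{2 \left(-25 + 6 \cdot 17\right)^{2}}{9} - 2505} = 4343 - \frac{1}{\frac{2 \left(-25 + 102\right)^{2}}{9} - 2505} = 4343 - \frac{1}{\frac{2 \cdot 77^{2}}{9} - 2505} = 4343 - \frac{1}{\frac{2}{9} \cdot 5929 - 2505} = 4343 - \frac{1}{\frac{11858}{9} - 2505} = 4343 - \frac{1}{- \frac{10687}{9}} = 4343 - - \frac{9}{10687} = 4343 + \frac{9}{10687} = \frac{46413650}{10687}$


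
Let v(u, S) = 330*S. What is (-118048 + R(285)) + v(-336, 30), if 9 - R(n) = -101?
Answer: -108038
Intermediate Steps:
R(n) = 110 (R(n) = 9 - 1*(-101) = 9 + 101 = 110)
(-118048 + R(285)) + v(-336, 30) = (-118048 + 110) + 330*30 = -117938 + 9900 = -108038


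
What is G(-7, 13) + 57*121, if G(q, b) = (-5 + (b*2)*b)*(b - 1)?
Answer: 10893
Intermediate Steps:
G(q, b) = (-1 + b)*(-5 + 2*b²) (G(q, b) = (-5 + (2*b)*b)*(-1 + b) = (-5 + 2*b²)*(-1 + b) = (-1 + b)*(-5 + 2*b²))
G(-7, 13) + 57*121 = (5 - 5*13 - 2*13² + 2*13³) + 57*121 = (5 - 65 - 2*169 + 2*2197) + 6897 = (5 - 65 - 338 + 4394) + 6897 = 3996 + 6897 = 10893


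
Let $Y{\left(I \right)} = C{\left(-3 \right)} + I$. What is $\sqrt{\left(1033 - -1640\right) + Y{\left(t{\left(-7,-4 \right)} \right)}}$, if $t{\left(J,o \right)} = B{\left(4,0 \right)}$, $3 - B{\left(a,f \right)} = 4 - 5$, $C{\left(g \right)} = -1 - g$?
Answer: $\sqrt{2679} \approx 51.759$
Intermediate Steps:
$B{\left(a,f \right)} = 4$ ($B{\left(a,f \right)} = 3 - \left(4 - 5\right) = 3 - -1 = 3 + 1 = 4$)
$t{\left(J,o \right)} = 4$
$Y{\left(I \right)} = 2 + I$ ($Y{\left(I \right)} = \left(-1 - -3\right) + I = \left(-1 + 3\right) + I = 2 + I$)
$\sqrt{\left(1033 - -1640\right) + Y{\left(t{\left(-7,-4 \right)} \right)}} = \sqrt{\left(1033 - -1640\right) + \left(2 + 4\right)} = \sqrt{\left(1033 + 1640\right) + 6} = \sqrt{2673 + 6} = \sqrt{2679}$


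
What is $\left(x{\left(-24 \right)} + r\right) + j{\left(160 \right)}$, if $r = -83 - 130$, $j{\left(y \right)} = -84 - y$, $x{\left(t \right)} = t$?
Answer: $-481$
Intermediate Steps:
$r = -213$ ($r = -83 - 130 = -213$)
$\left(x{\left(-24 \right)} + r\right) + j{\left(160 \right)} = \left(-24 - 213\right) - 244 = -237 - 244 = -481$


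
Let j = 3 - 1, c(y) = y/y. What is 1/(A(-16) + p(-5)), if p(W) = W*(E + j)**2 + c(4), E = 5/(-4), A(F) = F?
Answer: -16/285 ≈ -0.056140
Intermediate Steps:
E = -5/4 (E = 5*(-1/4) = -5/4 ≈ -1.2500)
c(y) = 1
j = 2
p(W) = 1 + 9*W/16 (p(W) = W*(-5/4 + 2)**2 + 1 = W*(3/4)**2 + 1 = W*(9/16) + 1 = 9*W/16 + 1 = 1 + 9*W/16)
1/(A(-16) + p(-5)) = 1/(-16 + (1 + (9/16)*(-5))) = 1/(-16 + (1 - 45/16)) = 1/(-16 - 29/16) = 1/(-285/16) = -16/285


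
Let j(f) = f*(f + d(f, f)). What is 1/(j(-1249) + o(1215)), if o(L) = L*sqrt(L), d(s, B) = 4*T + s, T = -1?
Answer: 347222/1084868765181 - 135*sqrt(15)/120540973909 ≈ 3.1572e-7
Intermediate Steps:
d(s, B) = -4 + s (d(s, B) = 4*(-1) + s = -4 + s)
j(f) = f*(-4 + 2*f) (j(f) = f*(f + (-4 + f)) = f*(-4 + 2*f))
o(L) = L**(3/2)
1/(j(-1249) + o(1215)) = 1/(2*(-1249)*(-2 - 1249) + 1215**(3/2)) = 1/(2*(-1249)*(-1251) + 10935*sqrt(15)) = 1/(3124998 + 10935*sqrt(15))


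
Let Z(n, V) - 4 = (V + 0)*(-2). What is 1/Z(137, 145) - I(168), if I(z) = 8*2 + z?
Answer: -52625/286 ≈ -184.00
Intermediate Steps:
Z(n, V) = 4 - 2*V (Z(n, V) = 4 + (V + 0)*(-2) = 4 + V*(-2) = 4 - 2*V)
I(z) = 16 + z
1/Z(137, 145) - I(168) = 1/(4 - 2*145) - (16 + 168) = 1/(4 - 290) - 1*184 = 1/(-286) - 184 = -1/286 - 184 = -52625/286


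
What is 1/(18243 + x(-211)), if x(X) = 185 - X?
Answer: 1/18639 ≈ 5.3651e-5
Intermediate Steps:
1/(18243 + x(-211)) = 1/(18243 + (185 - 1*(-211))) = 1/(18243 + (185 + 211)) = 1/(18243 + 396) = 1/18639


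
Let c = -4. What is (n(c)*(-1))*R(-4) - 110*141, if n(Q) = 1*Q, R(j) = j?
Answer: -15526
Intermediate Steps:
n(Q) = Q
(n(c)*(-1))*R(-4) - 110*141 = -4*(-1)*(-4) - 110*141 = 4*(-4) - 15510 = -16 - 15510 = -15526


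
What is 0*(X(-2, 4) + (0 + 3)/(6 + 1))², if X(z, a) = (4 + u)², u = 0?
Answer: 0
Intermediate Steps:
X(z, a) = 16 (X(z, a) = (4 + 0)² = 4² = 16)
0*(X(-2, 4) + (0 + 3)/(6 + 1))² = 0*(16 + (0 + 3)/(6 + 1))² = 0*(16 + 3/7)² = 0*(115/7)² = 0*(13225/49) = 0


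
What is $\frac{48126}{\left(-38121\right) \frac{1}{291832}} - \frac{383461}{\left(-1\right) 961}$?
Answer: $- \frac{4494115116257}{12211427} \approx -3.6803 \cdot 10^{5}$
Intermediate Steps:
$\frac{48126}{\left(-38121\right) \frac{1}{291832}} - \frac{383461}{\left(-1\right) 961} = \frac{48126}{\left(-38121\right) \frac{1}{291832}} - \frac{383461}{-961} = \frac{48126}{- \frac{38121}{291832}} - - \frac{383461}{961} = 48126 \left(- \frac{291832}{38121}\right) + \frac{383461}{961} = - \frac{4681568944}{12707} + \frac{383461}{961} = - \frac{4494115116257}{12211427}$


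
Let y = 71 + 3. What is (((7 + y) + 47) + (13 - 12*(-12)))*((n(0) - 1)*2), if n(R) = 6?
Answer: 2850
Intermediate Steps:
y = 74
(((7 + y) + 47) + (13 - 12*(-12)))*((n(0) - 1)*2) = (((7 + 74) + 47) + (13 - 12*(-12)))*((6 - 1)*2) = ((81 + 47) + (13 + 144))*(5*2) = (128 + 157)*10 = 285*10 = 2850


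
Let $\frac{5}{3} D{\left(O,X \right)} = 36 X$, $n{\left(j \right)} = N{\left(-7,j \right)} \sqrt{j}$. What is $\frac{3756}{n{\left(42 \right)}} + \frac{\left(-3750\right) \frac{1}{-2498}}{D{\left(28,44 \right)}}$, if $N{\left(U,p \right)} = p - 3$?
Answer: $\frac{3125}{1978416} + \frac{626 \sqrt{42}}{273} \approx 14.862$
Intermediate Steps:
$N{\left(U,p \right)} = -3 + p$ ($N{\left(U,p \right)} = p - 3 = -3 + p$)
$n{\left(j \right)} = \sqrt{j} \left(-3 + j\right)$ ($n{\left(j \right)} = \left(-3 + j\right) \sqrt{j} = \sqrt{j} \left(-3 + j\right)$)
$D{\left(O,X \right)} = \frac{108 X}{5}$ ($D{\left(O,X \right)} = \frac{3 \cdot 36 X}{5} = \frac{108 X}{5}$)
$\frac{3756}{n{\left(42 \right)}} + \frac{\left(-3750\right) \frac{1}{-2498}}{D{\left(28,44 \right)}} = \frac{3756}{\sqrt{42} \left(-3 + 42\right)} + \frac{\left(-3750\right) \frac{1}{-2498}}{\frac{108}{5} \cdot 44} = \frac{3756}{\sqrt{42} \cdot 39} + \frac{\left(-3750\right) \left(- \frac{1}{2498}\right)}{\frac{4752}{5}} = \frac{3756}{39 \sqrt{42}} + \frac{1875}{1249} \cdot \frac{5}{4752} = 3756 \frac{\sqrt{42}}{1638} + \frac{3125}{1978416} = \frac{626 \sqrt{42}}{273} + \frac{3125}{1978416} = \frac{3125}{1978416} + \frac{626 \sqrt{42}}{273}$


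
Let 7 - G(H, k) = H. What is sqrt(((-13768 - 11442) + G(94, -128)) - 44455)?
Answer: 2*I*sqrt(17438) ≈ 264.11*I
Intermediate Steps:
G(H, k) = 7 - H
sqrt(((-13768 - 11442) + G(94, -128)) - 44455) = sqrt(((-13768 - 11442) + (7 - 1*94)) - 44455) = sqrt((-25210 + (7 - 94)) - 44455) = sqrt((-25210 - 87) - 44455) = sqrt(-25297 - 44455) = sqrt(-69752) = 2*I*sqrt(17438)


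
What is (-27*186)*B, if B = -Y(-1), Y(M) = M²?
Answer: 5022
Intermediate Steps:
B = -1 (B = -1*(-1)² = -1*1 = -1)
(-27*186)*B = -27*186*(-1) = -5022*(-1) = 5022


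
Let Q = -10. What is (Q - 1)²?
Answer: 121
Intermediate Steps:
(Q - 1)² = (-10 - 1)² = (-11)² = 121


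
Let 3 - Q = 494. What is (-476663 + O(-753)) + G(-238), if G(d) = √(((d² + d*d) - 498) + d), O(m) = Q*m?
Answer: -106940 + 2*√28138 ≈ -1.0660e+5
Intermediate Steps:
Q = -491 (Q = 3 - 1*494 = 3 - 494 = -491)
O(m) = -491*m
G(d) = √(-498 + d + 2*d²) (G(d) = √(((d² + d²) - 498) + d) = √((2*d² - 498) + d) = √((-498 + 2*d²) + d) = √(-498 + d + 2*d²))
(-476663 + O(-753)) + G(-238) = (-476663 - 491*(-753)) + √(-498 - 238 + 2*(-238)²) = (-476663 + 369723) + √(-498 - 238 + 2*56644) = -106940 + √(-498 - 238 + 113288) = -106940 + √112552 = -106940 + 2*√28138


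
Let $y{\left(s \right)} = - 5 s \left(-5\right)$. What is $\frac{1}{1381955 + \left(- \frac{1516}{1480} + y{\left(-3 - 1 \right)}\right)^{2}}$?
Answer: $\frac{136900}{190586829141} \approx 7.1831 \cdot 10^{-7}$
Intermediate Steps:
$y{\left(s \right)} = 25 s$
$\frac{1}{1381955 + \left(- \frac{1516}{1480} + y{\left(-3 - 1 \right)}\right)^{2}} = \frac{1}{1381955 + \left(- \frac{1516}{1480} + 25 \left(-3 - 1\right)\right)^{2}} = \frac{1}{1381955 + \left(\left(-1516\right) \frac{1}{1480} + 25 \left(-3 - 1\right)\right)^{2}} = \frac{1}{1381955 + \left(- \frac{379}{370} + 25 \left(-4\right)\right)^{2}} = \frac{1}{1381955 + \left(- \frac{379}{370} - 100\right)^{2}} = \frac{1}{1381955 + \left(- \frac{37379}{370}\right)^{2}} = \frac{1}{1381955 + \frac{1397189641}{136900}} = \frac{1}{\frac{190586829141}{136900}} = \frac{136900}{190586829141}$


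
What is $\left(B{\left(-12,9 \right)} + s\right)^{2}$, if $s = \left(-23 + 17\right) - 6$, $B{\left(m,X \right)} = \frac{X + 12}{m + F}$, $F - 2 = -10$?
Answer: $\frac{68121}{400} \approx 170.3$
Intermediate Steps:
$F = -8$ ($F = 2 - 10 = -8$)
$B{\left(m,X \right)} = \frac{12 + X}{-8 + m}$ ($B{\left(m,X \right)} = \frac{X + 12}{m - 8} = \frac{12 + X}{-8 + m}$)
$s = -12$ ($s = -6 - 6 = -12$)
$\left(B{\left(-12,9 \right)} + s\right)^{2} = \left(\frac{12 + 9}{-8 - 12} - 12\right)^{2} = \left(\frac{1}{-20} \cdot 21 - 12\right)^{2} = \left(\left(- \frac{1}{20}\right) 21 - 12\right)^{2} = \left(- \frac{21}{20} - 12\right)^{2} = \left(- \frac{261}{20}\right)^{2} = \frac{68121}{400}$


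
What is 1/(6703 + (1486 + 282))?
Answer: 1/8471 ≈ 0.00011805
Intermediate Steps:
1/(6703 + (1486 + 282)) = 1/(6703 + 1768) = 1/8471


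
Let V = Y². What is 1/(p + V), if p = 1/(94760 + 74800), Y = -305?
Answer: 169560/15773319001 ≈ 1.0750e-5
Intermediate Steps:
p = 1/169560 ≈ 5.8976e-6
V = 93025 (V = (-305)² = 93025)
1/(p + V) = 1/(1/169560 + 93025) = 1/(15773319001/169560) = 169560/15773319001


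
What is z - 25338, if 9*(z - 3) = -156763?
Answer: -384778/9 ≈ -42753.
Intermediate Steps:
z = -156736/9 (z = 3 + (⅑)*(-156763) = 3 - 156763/9 = -156736/9 ≈ -17415.)
z - 25338 = -156736/9 - 25338 = -384778/9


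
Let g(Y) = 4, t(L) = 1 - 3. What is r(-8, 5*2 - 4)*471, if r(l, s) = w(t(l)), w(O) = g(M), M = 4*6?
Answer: 1884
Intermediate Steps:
t(L) = -2
M = 24
w(O) = 4
r(l, s) = 4
r(-8, 5*2 - 4)*471 = 4*471 = 1884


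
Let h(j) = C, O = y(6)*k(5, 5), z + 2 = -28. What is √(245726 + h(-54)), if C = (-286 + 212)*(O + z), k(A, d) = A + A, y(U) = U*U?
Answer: √221306 ≈ 470.43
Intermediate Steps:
y(U) = U²
k(A, d) = 2*A
z = -30 (z = -2 - 28 = -30)
O = 360 (O = 6²*(2*5) = 36*10 = 360)
C = -24420 (C = (-286 + 212)*(360 - 30) = -74*330 = -24420)
h(j) = -24420
√(245726 + h(-54)) = √(245726 - 24420) = √221306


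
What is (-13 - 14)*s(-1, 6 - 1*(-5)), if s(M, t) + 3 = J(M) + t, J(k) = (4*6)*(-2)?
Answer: 1080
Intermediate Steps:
J(k) = -48 (J(k) = 24*(-2) = -48)
s(M, t) = -51 + t (s(M, t) = -3 + (-48 + t) = -51 + t)
(-13 - 14)*s(-1, 6 - 1*(-5)) = (-13 - 14)*(-51 + (6 - 1*(-5))) = -27*(-51 + (6 + 5)) = -27*(-51 + 11) = -27*(-40) = 1080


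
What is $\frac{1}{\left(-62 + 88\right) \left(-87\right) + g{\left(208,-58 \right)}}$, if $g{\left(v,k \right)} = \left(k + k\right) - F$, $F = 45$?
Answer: $- \frac{1}{2423} \approx -0.00041271$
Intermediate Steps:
$g{\left(v,k \right)} = -45 + 2 k$ ($g{\left(v,k \right)} = \left(k + k\right) - 45 = 2 k - 45 = -45 + 2 k$)
$\frac{1}{\left(-62 + 88\right) \left(-87\right) + g{\left(208,-58 \right)}} = \frac{1}{\left(-62 + 88\right) \left(-87\right) + \left(-45 + 2 \left(-58\right)\right)} = \frac{1}{26 \left(-87\right) - 161} = \frac{1}{-2262 - 161} = \frac{1}{-2423} = - \frac{1}{2423}$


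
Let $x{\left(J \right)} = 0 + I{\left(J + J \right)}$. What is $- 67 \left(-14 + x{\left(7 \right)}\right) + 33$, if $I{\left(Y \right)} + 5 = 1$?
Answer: $1239$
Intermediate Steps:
$I{\left(Y \right)} = -4$ ($I{\left(Y \right)} = -5 + 1 = -4$)
$x{\left(J \right)} = -4$ ($x{\left(J \right)} = 0 - 4 = -4$)
$- 67 \left(-14 + x{\left(7 \right)}\right) + 33 = - 67 \left(-14 - 4\right) + 33 = \left(-67\right) \left(-18\right) + 33 = 1206 + 33 = 1239$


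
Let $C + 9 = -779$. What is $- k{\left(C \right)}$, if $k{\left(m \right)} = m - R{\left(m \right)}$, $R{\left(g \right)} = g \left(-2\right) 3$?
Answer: $5516$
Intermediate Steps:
$C = -788$ ($C = -9 - 779 = -788$)
$R{\left(g \right)} = - 6 g$ ($R{\left(g \right)} = - 2 g 3 = - 6 g$)
$k{\left(m \right)} = 7 m$ ($k{\left(m \right)} = m - - 6 m = m + 6 m = 7 m$)
$- k{\left(C \right)} = - 7 \left(-788\right) = \left(-1\right) \left(-5516\right) = 5516$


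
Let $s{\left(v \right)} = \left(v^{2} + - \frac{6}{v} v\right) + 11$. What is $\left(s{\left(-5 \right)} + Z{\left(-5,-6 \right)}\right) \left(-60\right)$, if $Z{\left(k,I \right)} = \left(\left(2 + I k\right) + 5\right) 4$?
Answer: $-10680$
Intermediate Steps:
$s{\left(v \right)} = 5 + v^{2}$ ($s{\left(v \right)} = \left(v^{2} - 6\right) + 11 = \left(-6 + v^{2}\right) + 11 = 5 + v^{2}$)
$Z{\left(k,I \right)} = 28 + 4 I k$ ($Z{\left(k,I \right)} = \left(7 + I k\right) 4 = 28 + 4 I k$)
$\left(s{\left(-5 \right)} + Z{\left(-5,-6 \right)}\right) \left(-60\right) = \left(\left(5 + \left(-5\right)^{2}\right) + \left(28 + 4 \left(-6\right) \left(-5\right)\right)\right) \left(-60\right) = \left(\left(5 + 25\right) + \left(28 + 120\right)\right) \left(-60\right) = \left(30 + 148\right) \left(-60\right) = 178 \left(-60\right) = -10680$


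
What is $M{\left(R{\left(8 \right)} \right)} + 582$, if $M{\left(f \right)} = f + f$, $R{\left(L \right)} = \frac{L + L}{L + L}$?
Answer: $584$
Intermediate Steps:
$R{\left(L \right)} = 1$ ($R{\left(L \right)} = \frac{2 L}{2 L} = 2 L \frac{1}{2 L} = 1$)
$M{\left(f \right)} = 2 f$
$M{\left(R{\left(8 \right)} \right)} + 582 = 2 \cdot 1 + 582 = 2 + 582 = 584$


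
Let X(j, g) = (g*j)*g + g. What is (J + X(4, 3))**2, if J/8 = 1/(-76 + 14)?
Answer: 1452025/961 ≈ 1511.0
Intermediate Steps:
X(j, g) = g + j*g**2 (X(j, g) = j*g**2 + g = g + j*g**2)
J = -4/31 (J = 8/(-76 + 14) = 8/(-62) = 8*(-1/62) = -4/31 ≈ -0.12903)
(J + X(4, 3))**2 = (-4/31 + 3*(1 + 3*4))**2 = (-4/31 + 3*(1 + 12))**2 = (-4/31 + 3*13)**2 = (-4/31 + 39)**2 = (1205/31)**2 = 1452025/961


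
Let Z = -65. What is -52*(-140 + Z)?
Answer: 10660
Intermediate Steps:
-52*(-140 + Z) = -52*(-140 - 65) = -52*(-205) = 10660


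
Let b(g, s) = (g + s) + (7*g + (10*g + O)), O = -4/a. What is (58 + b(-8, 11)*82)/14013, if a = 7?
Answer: -76264/98091 ≈ -0.77748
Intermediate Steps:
O = -4/7 ≈ -0.57143
b(g, s) = -4/7 + s + 18*g (b(g, s) = (g + s) + (7*g + (10*g - 4/7)) = (g + s) + (7*g + (-4/7 + 10*g)) = (g + s) + (-4/7 + 17*g) = -4/7 + s + 18*g)
(58 + b(-8, 11)*82)/14013 = (58 + (-4/7 + 11 + 18*(-8))*82)/14013 = (58 + (-4/7 + 11 - 144)*82)*(1/14013) = (58 - 935/7*82)*(1/14013) = (58 - 76670/7)*(1/14013) = -76264/7*1/14013 = -76264/98091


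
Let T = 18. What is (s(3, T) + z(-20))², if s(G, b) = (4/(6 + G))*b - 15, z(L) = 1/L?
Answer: 19881/400 ≈ 49.703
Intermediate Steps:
s(G, b) = -15 + 4*b/(6 + G) (s(G, b) = 4*b/(6 + G) - 15 = -15 + 4*b/(6 + G))
(s(3, T) + z(-20))² = ((-90 - 15*3 + 4*18)/(6 + 3) + 1/(-20))² = ((-90 - 45 + 72)/9 - 1/20)² = ((⅑)*(-63) - 1/20)² = (-7 - 1/20)² = (-141/20)² = 19881/400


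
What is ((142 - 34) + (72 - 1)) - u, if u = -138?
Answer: 317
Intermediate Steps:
((142 - 34) + (72 - 1)) - u = ((142 - 34) + (72 - 1)) - 1*(-138) = (108 + 71) + 138 = 179 + 138 = 317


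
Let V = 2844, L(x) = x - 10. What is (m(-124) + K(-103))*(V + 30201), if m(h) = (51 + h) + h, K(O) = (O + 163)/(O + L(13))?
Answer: -6529692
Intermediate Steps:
L(x) = -10 + x
K(O) = (163 + O)/(3 + O) (K(O) = (O + 163)/(O + (-10 + 13)) = (163 + O)/(O + 3) = (163 + O)/(3 + O))
m(h) = 51 + 2*h
(m(-124) + K(-103))*(V + 30201) = ((51 + 2*(-124)) + (163 - 103)/(3 - 103))*(2844 + 30201) = ((51 - 248) + 60/(-100))*33045 = (-197 - 1/100*60)*33045 = (-197 - ⅗)*33045 = -988/5*33045 = -6529692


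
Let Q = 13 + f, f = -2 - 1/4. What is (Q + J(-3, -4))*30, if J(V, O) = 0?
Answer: 645/2 ≈ 322.50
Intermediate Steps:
f = -9/4 (f = -2 - 1*¼ = -2 - ¼ = -9/4 ≈ -2.2500)
Q = 43/4 (Q = 13 - 9/4 = 43/4 ≈ 10.750)
(Q + J(-3, -4))*30 = (43/4 + 0)*30 = (43/4)*30 = 645/2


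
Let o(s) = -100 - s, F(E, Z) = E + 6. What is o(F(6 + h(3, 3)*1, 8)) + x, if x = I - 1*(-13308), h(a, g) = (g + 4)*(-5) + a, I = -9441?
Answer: 3787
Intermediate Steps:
h(a, g) = -20 + a - 5*g (h(a, g) = (4 + g)*(-5) + a = (-20 - 5*g) + a = -20 + a - 5*g)
F(E, Z) = 6 + E
x = 3867 (x = -9441 - 1*(-13308) = -9441 + 13308 = 3867)
o(F(6 + h(3, 3)*1, 8)) + x = (-100 - (6 + (6 + (-20 + 3 - 5*3)*1))) + 3867 = (-100 - (6 + (6 + (-20 + 3 - 15)*1))) + 3867 = (-100 - (6 + (6 - 32*1))) + 3867 = (-100 - (6 + (6 - 32))) + 3867 = (-100 - (6 - 26)) + 3867 = (-100 - 1*(-20)) + 3867 = (-100 + 20) + 3867 = -80 + 3867 = 3787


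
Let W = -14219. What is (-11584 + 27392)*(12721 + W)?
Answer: -23680384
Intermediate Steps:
(-11584 + 27392)*(12721 + W) = (-11584 + 27392)*(12721 - 14219) = 15808*(-1498) = -23680384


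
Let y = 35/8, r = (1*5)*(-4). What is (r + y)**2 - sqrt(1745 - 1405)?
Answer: 15625/64 - 2*sqrt(85) ≈ 225.70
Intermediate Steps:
r = -20 (r = 5*(-4) = -20)
y = 35/8 (y = 35*(1/8) = 35/8 ≈ 4.3750)
(r + y)**2 - sqrt(1745 - 1405) = (-20 + 35/8)**2 - sqrt(1745 - 1405) = (-125/8)**2 - sqrt(340) = 15625/64 - 2*sqrt(85)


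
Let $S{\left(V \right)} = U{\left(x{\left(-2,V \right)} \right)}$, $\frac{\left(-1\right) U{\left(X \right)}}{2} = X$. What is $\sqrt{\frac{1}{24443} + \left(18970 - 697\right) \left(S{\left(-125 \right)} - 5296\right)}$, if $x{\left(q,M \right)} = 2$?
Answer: $\frac{i \sqrt{57862172988853657}}{24443} \approx 9841.1 i$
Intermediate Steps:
$U{\left(X \right)} = - 2 X$
$S{\left(V \right)} = -4$ ($S{\left(V \right)} = \left(-2\right) 2 = -4$)
$\sqrt{\frac{1}{24443} + \left(18970 - 697\right) \left(S{\left(-125 \right)} - 5296\right)} = \sqrt{\frac{1}{24443} + \left(18970 - 697\right) \left(-4 - 5296\right)} = \sqrt{\frac{1}{24443} + 18273 \left(-5300\right)} = \sqrt{\frac{1}{24443} - 96846900} = \sqrt{- \frac{2367228776699}{24443}} = \frac{i \sqrt{57862172988853657}}{24443}$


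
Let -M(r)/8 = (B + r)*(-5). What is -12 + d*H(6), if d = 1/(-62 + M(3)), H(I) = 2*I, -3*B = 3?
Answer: -34/3 ≈ -11.333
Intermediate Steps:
B = -1 (B = -⅓*3 = -1)
M(r) = -40 + 40*r (M(r) = -8*(-1 + r)*(-5) = -8*(5 - 5*r) = -40 + 40*r)
d = 1/18 (d = 1/(-62 + (-40 + 40*3)) = 1/(-62 + (-40 + 120)) = 1/(-62 + 80) = 1/18 ≈ 0.055556)
-12 + d*H(6) = -12 + (2*6)/18 = -12 + (1/18)*12 = -12 + ⅔ = -34/3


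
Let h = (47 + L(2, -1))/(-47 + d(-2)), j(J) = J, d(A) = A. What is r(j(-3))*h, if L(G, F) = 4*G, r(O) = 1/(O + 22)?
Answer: -55/931 ≈ -0.059076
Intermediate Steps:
r(O) = 1/(22 + O)
h = -55/49 (h = (47 + 4*2)/(-47 - 2) = (47 + 8)/(-49) = 55*(-1/49) = -55/49 ≈ -1.1224)
r(j(-3))*h = -55/49/(22 - 3) = -55/49/19 = (1/19)*(-55/49) = -55/931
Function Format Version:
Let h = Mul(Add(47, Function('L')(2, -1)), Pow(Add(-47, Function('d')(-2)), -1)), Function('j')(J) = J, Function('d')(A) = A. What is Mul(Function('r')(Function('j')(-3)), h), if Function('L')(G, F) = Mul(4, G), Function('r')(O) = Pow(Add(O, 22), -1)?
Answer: Rational(-55, 931) ≈ -0.059076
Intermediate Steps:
Function('r')(O) = Pow(Add(22, O), -1)
h = Rational(-55, 49) (h = Mul(Add(47, Mul(4, 2)), Pow(Add(-47, -2), -1)) = Mul(Add(47, 8), Pow(-49, -1)) = Mul(55, Rational(-1, 49)) = Rational(-55, 49) ≈ -1.1224)
Mul(Function('r')(Function('j')(-3)), h) = Mul(Pow(Add(22, -3), -1), Rational(-55, 49)) = Mul(Pow(19, -1), Rational(-55, 49)) = Mul(Rational(1, 19), Rational(-55, 49)) = Rational(-55, 931)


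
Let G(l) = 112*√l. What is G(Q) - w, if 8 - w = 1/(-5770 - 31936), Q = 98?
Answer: -301649/37706 + 784*√2 ≈ 1100.7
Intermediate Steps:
w = 301649/37706 (w = 8 - 1/(-5770 - 31936) = 8 - 1/(-37706) = 8 - 1*(-1/37706) = 8 + 1/37706 = 301649/37706 ≈ 8.0000)
G(Q) - w = 112*√98 - 1*301649/37706 = 112*(7*√2) - 301649/37706 = 784*√2 - 301649/37706 = -301649/37706 + 784*√2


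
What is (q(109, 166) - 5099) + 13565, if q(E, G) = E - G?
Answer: 8409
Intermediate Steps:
(q(109, 166) - 5099) + 13565 = ((109 - 1*166) - 5099) + 13565 = ((109 - 166) - 5099) + 13565 = (-57 - 5099) + 13565 = -5156 + 13565 = 8409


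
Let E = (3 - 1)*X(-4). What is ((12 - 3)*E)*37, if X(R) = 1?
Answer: 666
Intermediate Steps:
E = 2 (E = (3 - 1)*1 = 2*1 = 2)
((12 - 3)*E)*37 = ((12 - 3)*2)*37 = (9*2)*37 = 18*37 = 666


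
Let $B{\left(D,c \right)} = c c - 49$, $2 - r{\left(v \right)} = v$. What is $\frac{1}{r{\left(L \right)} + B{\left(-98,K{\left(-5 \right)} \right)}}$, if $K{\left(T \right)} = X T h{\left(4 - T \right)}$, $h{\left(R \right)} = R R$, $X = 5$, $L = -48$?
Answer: $\frac{1}{4100626} \approx 2.4387 \cdot 10^{-7}$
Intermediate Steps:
$r{\left(v \right)} = 2 - v$
$h{\left(R \right)} = R^{2}$
$K{\left(T \right)} = 5 T \left(4 - T\right)^{2}$
$B{\left(D,c \right)} = -49 + c^{2}$ ($B{\left(D,c \right)} = c^{2} - 49 = -49 + c^{2}$)
$\frac{1}{r{\left(L \right)} + B{\left(-98,K{\left(-5 \right)} \right)}} = \frac{1}{\left(2 - -48\right) - \left(49 - \left(5 \left(-5\right) \left(-4 - 5\right)^{2}\right)^{2}\right)} = \frac{1}{\left(2 + 48\right) - \left(49 - \left(5 \left(-5\right) \left(-9\right)^{2}\right)^{2}\right)} = \frac{1}{50 - \left(49 - \left(5 \left(-5\right) 81\right)^{2}\right)} = \frac{1}{50 - \left(49 - \left(-2025\right)^{2}\right)} = \frac{1}{50 + \left(-49 + 4100625\right)} = \frac{1}{50 + 4100576} = \frac{1}{4100626}$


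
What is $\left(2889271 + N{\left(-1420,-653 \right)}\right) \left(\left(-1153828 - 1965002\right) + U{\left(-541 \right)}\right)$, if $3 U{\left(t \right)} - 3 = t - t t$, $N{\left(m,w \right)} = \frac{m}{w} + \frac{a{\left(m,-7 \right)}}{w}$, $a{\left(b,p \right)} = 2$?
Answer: $- \frac{18206061398294129}{1959} \approx -9.2936 \cdot 10^{12}$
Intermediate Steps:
$N{\left(m,w \right)} = \frac{2}{w} + \frac{m}{w}$ ($N{\left(m,w \right)} = \frac{m}{w} + \frac{2}{w} = \frac{2}{w} + \frac{m}{w}$)
$U{\left(t \right)} = 1 - \frac{t^{2}}{3} + \frac{t}{3}$ ($U{\left(t \right)} = 1 + \frac{t - t t}{3} = 1 + \frac{t - t^{2}}{3} = 1 - \left(- \frac{t}{3} + \frac{t^{2}}{3}\right) = 1 - \frac{t^{2}}{3} + \frac{t}{3}$)
$\left(2889271 + N{\left(-1420,-653 \right)}\right) \left(\left(-1153828 - 1965002\right) + U{\left(-541 \right)}\right) = \left(2889271 + \frac{2 - 1420}{-653}\right) \left(\left(-1153828 - 1965002\right) + \left(1 - \frac{\left(-541\right)^{2}}{3} + \frac{1}{3} \left(-541\right)\right)\right) = \left(2889271 - - \frac{1418}{653}\right) \left(\left(-1153828 - 1965002\right) - \frac{293219}{3}\right) = \left(2889271 + \frac{1418}{653}\right) \left(-3118830 - \frac{293219}{3}\right) = \frac{1886695381 \left(-3118830 - \frac{293219}{3}\right)}{653} = \frac{1886695381}{653} \left(- \frac{9649709}{3}\right) = - \frac{18206061398294129}{1959}$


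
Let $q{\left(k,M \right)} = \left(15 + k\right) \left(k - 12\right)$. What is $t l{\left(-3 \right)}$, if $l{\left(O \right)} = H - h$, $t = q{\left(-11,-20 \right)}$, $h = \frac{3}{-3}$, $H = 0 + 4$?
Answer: $-460$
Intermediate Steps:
$H = 4$
$h = -1$ ($h = 3 \left(- \frac{1}{3}\right) = -1$)
$q{\left(k,M \right)} = \left(-12 + k\right) \left(15 + k\right)$ ($q{\left(k,M \right)} = \left(15 + k\right) \left(-12 + k\right) = \left(-12 + k\right) \left(15 + k\right)$)
$t = -92$ ($t = -180 + \left(-11\right)^{2} + 3 \left(-11\right) = -180 + 121 - 33 = -92$)
$l{\left(O \right)} = 5$ ($l{\left(O \right)} = 4 - -1 = 4 + 1 = 5$)
$t l{\left(-3 \right)} = \left(-92\right) 5 = -460$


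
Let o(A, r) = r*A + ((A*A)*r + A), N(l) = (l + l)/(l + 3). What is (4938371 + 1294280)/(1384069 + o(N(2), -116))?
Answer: 155816275/34597569 ≈ 4.5037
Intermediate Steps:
N(l) = 2*l/(3 + l) (N(l) = (2*l)/(3 + l) = 2*l/(3 + l))
o(A, r) = A + A*r + r*A**2 (o(A, r) = A*r + (A**2*r + A) = A*r + (r*A**2 + A) = A*r + (A + r*A**2) = A + A*r + r*A**2)
(4938371 + 1294280)/(1384069 + o(N(2), -116)) = (4938371 + 1294280)/(1384069 + (2*2/(3 + 2))*(1 - 116 + (2*2/(3 + 2))*(-116))) = 6232651/(1384069 + (2*2/5)*(1 - 116 + (2*2/5)*(-116))) = 6232651/(1384069 + (2*2*(1/5))*(1 - 116 + (2*2*(1/5))*(-116))) = 6232651/(1384069 + 4*(1 - 116 + (4/5)*(-116))/5) = 6232651/(1384069 + 4*(1 - 116 - 464/5)/5) = 6232651/(1384069 + (4/5)*(-1039/5)) = 6232651/(1384069 - 4156/25) = 6232651/(34597569/25) = 6232651*(25/34597569) = 155816275/34597569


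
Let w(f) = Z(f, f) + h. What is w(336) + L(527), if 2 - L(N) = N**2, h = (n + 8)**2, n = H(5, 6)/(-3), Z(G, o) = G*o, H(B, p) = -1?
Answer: -1482854/9 ≈ -1.6476e+5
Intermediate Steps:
n = 1/3 (n = -1/(-3) = -1*(-1/3) = 1/3 ≈ 0.33333)
h = 625/9 (h = (1/3 + 8)**2 = (25/3)**2 = 625/9 ≈ 69.444)
w(f) = 625/9 + f**2 (w(f) = f*f + 625/9 = f**2 + 625/9 = 625/9 + f**2)
L(N) = 2 - N**2
w(336) + L(527) = (625/9 + 336**2) + (2 - 1*527**2) = (625/9 + 112896) + (2 - 1*277729) = 1016689/9 + (2 - 277729) = 1016689/9 - 277727 = -1482854/9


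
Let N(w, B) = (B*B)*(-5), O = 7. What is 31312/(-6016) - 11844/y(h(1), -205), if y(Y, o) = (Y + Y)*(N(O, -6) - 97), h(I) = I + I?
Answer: 571247/104152 ≈ 5.4847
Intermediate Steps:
N(w, B) = -5*B² (N(w, B) = B²*(-5) = -5*B²)
h(I) = 2*I
y(Y, o) = -554*Y (y(Y, o) = (Y + Y)*(-5*(-6)² - 97) = (2*Y)*(-5*36 - 97) = (2*Y)*(-180 - 97) = (2*Y)*(-277) = -554*Y)
31312/(-6016) - 11844/y(h(1), -205) = 31312/(-6016) - 11844/((-1108)) = 31312*(-1/6016) - 11844/((-554*2)) = -1957/376 - 11844/(-1108) = -1957/376 - 11844*(-1/1108) = -1957/376 + 2961/277 = 571247/104152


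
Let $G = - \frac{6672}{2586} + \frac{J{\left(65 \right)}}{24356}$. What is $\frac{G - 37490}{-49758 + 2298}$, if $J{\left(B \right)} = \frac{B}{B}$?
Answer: $\frac{393575959081}{498208312560} \approx 0.78998$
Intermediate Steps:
$J{\left(B \right)} = 1$
$G = - \frac{27083441}{10497436}$ ($G = - \frac{6672}{2586} + 1 \cdot \frac{1}{24356} = \left(-6672\right) \frac{1}{2586} + 1 \cdot \frac{1}{24356} = - \frac{1112}{431} + \frac{1}{24356} = - \frac{27083441}{10497436} \approx -2.58$)
$\frac{G - 37490}{-49758 + 2298} = \frac{- \frac{27083441}{10497436} - 37490}{-49758 + 2298} = - \frac{393575959081}{10497436 \left(-47460\right)} = \left(- \frac{393575959081}{10497436}\right) \left(- \frac{1}{47460}\right) = \frac{393575959081}{498208312560}$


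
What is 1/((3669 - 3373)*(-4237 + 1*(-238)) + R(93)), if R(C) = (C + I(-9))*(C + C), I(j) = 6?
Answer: -1/1306186 ≈ -7.6559e-7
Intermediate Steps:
R(C) = 2*C*(6 + C) (R(C) = (C + 6)*(C + C) = (6 + C)*(2*C) = 2*C*(6 + C))
1/((3669 - 3373)*(-4237 + 1*(-238)) + R(93)) = 1/((3669 - 3373)*(-4237 + 1*(-238)) + 2*93*(6 + 93)) = 1/(296*(-4237 - 238) + 2*93*99) = 1/(296*(-4475) + 18414) = 1/(-1324600 + 18414) = 1/(-1306186) = -1/1306186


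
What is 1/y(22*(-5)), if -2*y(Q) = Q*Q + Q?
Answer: -1/5995 ≈ -0.00016681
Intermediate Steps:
y(Q) = -Q/2 - Q²/2 (y(Q) = -(Q*Q + Q)/2 = -(Q² + Q)/2 = -(Q + Q²)/2 = -Q/2 - Q²/2)
1/y(22*(-5)) = 1/(-22*(-5)*(1 + 22*(-5))/2) = 1/(-½*(-110)*(1 - 110)) = 1/(-½*(-110)*(-109)) = 1/(-5995) = -1/5995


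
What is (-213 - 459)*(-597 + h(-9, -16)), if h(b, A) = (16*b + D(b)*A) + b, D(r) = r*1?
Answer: 407232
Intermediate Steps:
D(r) = r
h(b, A) = 17*b + A*b (h(b, A) = (16*b + b*A) + b = (16*b + A*b) + b = 17*b + A*b)
(-213 - 459)*(-597 + h(-9, -16)) = (-213 - 459)*(-597 - 9*(17 - 16)) = -672*(-597 - 9*1) = -672*(-597 - 9) = -672*(-606) = 407232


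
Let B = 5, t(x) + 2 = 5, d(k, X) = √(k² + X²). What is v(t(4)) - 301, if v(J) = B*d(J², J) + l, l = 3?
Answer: -298 + 15*√10 ≈ -250.57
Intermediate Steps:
d(k, X) = √(X² + k²)
t(x) = 3 (t(x) = -2 + 5 = 3)
v(J) = 3 + 5*√(J² + J⁴) (v(J) = 5*√(J² + (J²)²) + 3 = 5*√(J² + J⁴) + 3 = 3 + 5*√(J² + J⁴))
v(t(4)) - 301 = (3 + 5*√(3² + 3⁴)) - 301 = (3 + 5*√(9 + 81)) - 301 = (3 + 5*√90) - 301 = (3 + 5*(3*√10)) - 301 = (3 + 15*√10) - 301 = -298 + 15*√10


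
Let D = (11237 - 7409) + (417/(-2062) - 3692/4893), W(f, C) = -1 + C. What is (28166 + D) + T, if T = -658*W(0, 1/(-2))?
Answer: 332747726761/10089366 ≈ 32980.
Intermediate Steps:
T = 987 (T = -658*(-1 + 1/(-2)) = -658*(-1 - 1/2) = -658*(-3/2) = 987)
D = 38612439763/10089366 (D = 3828 + (417*(-1/2062) - 3692*1/4893) = 3828 + (-417/2062 - 3692/4893) = 3828 - 9653285/10089366 = 38612439763/10089366 ≈ 3827.0)
(28166 + D) + T = (28166 + 38612439763/10089366) + 987 = 322789522519/10089366 + 987 = 332747726761/10089366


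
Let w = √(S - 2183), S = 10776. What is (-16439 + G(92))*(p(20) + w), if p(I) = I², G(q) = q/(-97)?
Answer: -637870000/97 - 1594675*√8593/97 ≈ -8.0999e+6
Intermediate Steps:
G(q) = -q/97 (G(q) = q*(-1/97) = -q/97)
w = √8593 (w = √(10776 - 2183) = √8593 ≈ 92.698)
(-16439 + G(92))*(p(20) + w) = (-16439 - 1/97*92)*(20² + √8593) = (-16439 - 92/97)*(400 + √8593) = -1594675*(400 + √8593)/97 = -637870000/97 - 1594675*√8593/97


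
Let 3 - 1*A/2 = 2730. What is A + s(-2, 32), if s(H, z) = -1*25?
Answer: -5479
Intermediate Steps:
A = -5454 (A = 6 - 2*2730 = 6 - 5460 = -5454)
s(H, z) = -25
A + s(-2, 32) = -5454 - 25 = -5479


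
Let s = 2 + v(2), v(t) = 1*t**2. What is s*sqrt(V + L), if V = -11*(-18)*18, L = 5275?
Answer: 6*sqrt(8839) ≈ 564.10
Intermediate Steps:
v(t) = t**2
V = 3564 (V = 198*18 = 3564)
s = 6 (s = 2 + 2**2 = 2 + 4 = 6)
s*sqrt(V + L) = 6*sqrt(3564 + 5275) = 6*sqrt(8839)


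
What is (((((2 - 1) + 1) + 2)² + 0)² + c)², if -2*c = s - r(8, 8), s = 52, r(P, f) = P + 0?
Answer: 54756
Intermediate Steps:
r(P, f) = P
c = -22 (c = -(52 - 1*8)/2 = -(52 - 8)/2 = -½*44 = -22)
(((((2 - 1) + 1) + 2)² + 0)² + c)² = (((((2 - 1) + 1) + 2)² + 0)² - 22)² = ((((1 + 1) + 2)² + 0)² - 22)² = (((2 + 2)² + 0)² - 22)² = ((4² + 0)² - 22)² = ((16 + 0)² - 22)² = (16² - 22)² = (256 - 22)² = 234² = 54756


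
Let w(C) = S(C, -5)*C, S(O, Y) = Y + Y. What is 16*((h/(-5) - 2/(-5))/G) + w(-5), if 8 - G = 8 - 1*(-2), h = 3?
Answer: 258/5 ≈ 51.600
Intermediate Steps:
S(O, Y) = 2*Y
G = -2 (G = 8 - (8 - 1*(-2)) = 8 - (8 + 2) = 8 - 1*10 = 8 - 10 = -2)
w(C) = -10*C (w(C) = (2*(-5))*C = -10*C)
16*((h/(-5) - 2/(-5))/G) + w(-5) = 16*((3/(-5) - 2/(-5))/(-2)) - 10*(-5) = 16*((3*(-1/5) - 2*(-1/5))*(-1/2)) + 50 = 16*((-3/5 + 2/5)*(-1/2)) + 50 = 16*(-1/5*(-1/2)) + 50 = 16*(1/10) + 50 = 8/5 + 50 = 258/5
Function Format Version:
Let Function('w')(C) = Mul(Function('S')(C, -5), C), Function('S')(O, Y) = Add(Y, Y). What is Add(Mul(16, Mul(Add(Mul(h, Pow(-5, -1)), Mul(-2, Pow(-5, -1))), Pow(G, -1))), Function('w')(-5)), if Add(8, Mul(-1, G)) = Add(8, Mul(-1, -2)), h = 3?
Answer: Rational(258, 5) ≈ 51.600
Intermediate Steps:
Function('S')(O, Y) = Mul(2, Y)
G = -2 (G = Add(8, Mul(-1, Add(8, Mul(-1, -2)))) = Add(8, Mul(-1, Add(8, 2))) = Add(8, Mul(-1, 10)) = Add(8, -10) = -2)
Function('w')(C) = Mul(-10, C) (Function('w')(C) = Mul(Mul(2, -5), C) = Mul(-10, C))
Add(Mul(16, Mul(Add(Mul(h, Pow(-5, -1)), Mul(-2, Pow(-5, -1))), Pow(G, -1))), Function('w')(-5)) = Add(Mul(16, Mul(Add(Mul(3, Pow(-5, -1)), Mul(-2, Pow(-5, -1))), Pow(-2, -1))), Mul(-10, -5)) = Add(Mul(16, Mul(Add(Mul(3, Rational(-1, 5)), Mul(-2, Rational(-1, 5))), Rational(-1, 2))), 50) = Add(Mul(16, Mul(Add(Rational(-3, 5), Rational(2, 5)), Rational(-1, 2))), 50) = Add(Mul(16, Mul(Rational(-1, 5), Rational(-1, 2))), 50) = Add(Mul(16, Rational(1, 10)), 50) = Add(Rational(8, 5), 50) = Rational(258, 5)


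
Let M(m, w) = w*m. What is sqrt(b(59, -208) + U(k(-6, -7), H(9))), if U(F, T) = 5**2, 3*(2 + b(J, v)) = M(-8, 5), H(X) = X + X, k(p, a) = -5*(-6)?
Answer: sqrt(87)/3 ≈ 3.1091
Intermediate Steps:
M(m, w) = m*w
k(p, a) = 30
H(X) = 2*X
b(J, v) = -46/3 (b(J, v) = -2 + (-8*5)/3 = -2 + (1/3)*(-40) = -2 - 40/3 = -46/3)
U(F, T) = 25
sqrt(b(59, -208) + U(k(-6, -7), H(9))) = sqrt(-46/3 + 25) = sqrt(29/3) = sqrt(87)/3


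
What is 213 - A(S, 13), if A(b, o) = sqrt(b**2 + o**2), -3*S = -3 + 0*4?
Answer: 213 - sqrt(170) ≈ 199.96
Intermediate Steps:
S = 1 (S = -(-3 + 0*4)/3 = -(-3 + 0)/3 = -1/3*(-3) = 1)
213 - A(S, 13) = 213 - sqrt(1**2 + 13**2) = 213 - sqrt(1 + 169) = 213 - sqrt(170)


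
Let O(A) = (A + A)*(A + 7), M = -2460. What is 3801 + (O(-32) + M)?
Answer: 2941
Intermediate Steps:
O(A) = 2*A*(7 + A) (O(A) = (2*A)*(7 + A) = 2*A*(7 + A))
3801 + (O(-32) + M) = 3801 + (2*(-32)*(7 - 32) - 2460) = 3801 + (2*(-32)*(-25) - 2460) = 3801 + (1600 - 2460) = 3801 - 860 = 2941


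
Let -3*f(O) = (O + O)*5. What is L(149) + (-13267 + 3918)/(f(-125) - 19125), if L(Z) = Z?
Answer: 8390672/56125 ≈ 149.50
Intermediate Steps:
f(O) = -10*O/3 (f(O) = -(O + O)*5/3 = -2*O*5/3 = -10*O/3)
L(149) + (-13267 + 3918)/(f(-125) - 19125) = 149 + (-13267 + 3918)/(-10/3*(-125) - 19125) = 149 - 9349/(1250/3 - 19125) = 149 - 9349/(-56125/3) = 149 - 9349*(-3/56125) = 149 + 28047/56125 = 8390672/56125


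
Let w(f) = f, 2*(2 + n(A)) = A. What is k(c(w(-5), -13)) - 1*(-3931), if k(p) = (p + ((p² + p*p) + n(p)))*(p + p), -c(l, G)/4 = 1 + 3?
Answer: -11621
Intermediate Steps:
n(A) = -2 + A/2
c(l, G) = -16 (c(l, G) = -4*(1 + 3) = -4*4 = -16)
k(p) = 2*p*(-2 + 2*p² + 3*p/2) (k(p) = (p + ((p² + p*p) + (-2 + p/2)))*(p + p) = (p + ((p² + p²) + (-2 + p/2)))*(2*p) = (p + (2*p² + (-2 + p/2)))*(2*p) = (p + (-2 + p/2 + 2*p²))*(2*p) = (-2 + 2*p² + 3*p/2)*(2*p) = 2*p*(-2 + 2*p² + 3*p/2))
k(c(w(-5), -13)) - 1*(-3931) = -16*(-4 + 3*(-16) + 4*(-16)²) - 1*(-3931) = -16*(-4 - 48 + 4*256) + 3931 = -16*(-4 - 48 + 1024) + 3931 = -16*972 + 3931 = -15552 + 3931 = -11621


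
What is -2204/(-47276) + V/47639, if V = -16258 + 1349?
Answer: -149960382/563045341 ≈ -0.26634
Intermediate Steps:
V = -14909
-2204/(-47276) + V/47639 = -2204/(-47276) - 14909/47639 = -2204*(-1/47276) - 14909*1/47639 = 551/11819 - 14909/47639 = -149960382/563045341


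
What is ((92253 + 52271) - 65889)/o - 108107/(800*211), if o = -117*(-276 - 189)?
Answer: 1478405333/1836712800 ≈ 0.80492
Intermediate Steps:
o = 54405 (o = -117*(-465) = 54405)
((92253 + 52271) - 65889)/o - 108107/(800*211) = ((92253 + 52271) - 65889)/54405 - 108107/(800*211) = (144524 - 65889)*(1/54405) - 108107/168800 = 78635*(1/54405) - 108107*1/168800 = 15727/10881 - 108107/168800 = 1478405333/1836712800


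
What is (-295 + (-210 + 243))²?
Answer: 68644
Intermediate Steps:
(-295 + (-210 + 243))² = (-295 + 33)² = (-262)² = 68644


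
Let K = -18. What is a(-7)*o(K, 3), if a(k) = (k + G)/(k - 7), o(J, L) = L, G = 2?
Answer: 15/14 ≈ 1.0714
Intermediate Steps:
a(k) = (2 + k)/(-7 + k) (a(k) = (k + 2)/(k - 7) = (2 + k)/(-7 + k))
a(-7)*o(K, 3) = ((2 - 7)/(-7 - 7))*3 = (-5/(-14))*3 = -1/14*(-5)*3 = (5/14)*3 = 15/14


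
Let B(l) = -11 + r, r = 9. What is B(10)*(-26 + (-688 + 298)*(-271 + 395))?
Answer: 96772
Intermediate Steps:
B(l) = -2 (B(l) = -11 + 9 = -2)
B(10)*(-26 + (-688 + 298)*(-271 + 395)) = -2*(-26 + (-688 + 298)*(-271 + 395)) = -2*(-26 - 390*124) = -2*(-26 - 48360) = -2*(-48386) = 96772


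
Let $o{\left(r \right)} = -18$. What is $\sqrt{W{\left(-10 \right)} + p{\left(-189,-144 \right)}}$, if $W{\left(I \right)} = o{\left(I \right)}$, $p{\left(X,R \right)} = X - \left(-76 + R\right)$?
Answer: $\sqrt{13} \approx 3.6056$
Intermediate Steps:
$p{\left(X,R \right)} = 76 + X - R$
$W{\left(I \right)} = -18$
$\sqrt{W{\left(-10 \right)} + p{\left(-189,-144 \right)}} = \sqrt{-18 - -31} = \sqrt{-18 + \left(76 - 189 + 144\right)} = \sqrt{-18 + 31} = \sqrt{13}$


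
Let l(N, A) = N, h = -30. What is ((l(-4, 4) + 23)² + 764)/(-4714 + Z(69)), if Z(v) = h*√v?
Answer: -2651625/11079848 + 16875*√69/11079848 ≈ -0.22667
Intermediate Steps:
Z(v) = -30*√v
((l(-4, 4) + 23)² + 764)/(-4714 + Z(69)) = ((-4 + 23)² + 764)/(-4714 - 30*√69) = (19² + 764)/(-4714 - 30*√69) = (361 + 764)/(-4714 - 30*√69) = 1125/(-4714 - 30*√69)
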